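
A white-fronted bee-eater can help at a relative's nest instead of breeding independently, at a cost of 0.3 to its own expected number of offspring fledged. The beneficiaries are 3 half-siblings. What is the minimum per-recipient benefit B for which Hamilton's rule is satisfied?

0.4

r to a half-sibling = 0.25 (half-sibs share one parent — one path of length 2: r = (1/2)^2 = 1/4).
Hamilton's rule with n recipients of equal r: n·r·B > C, so B > C/(n·r) = 0.3/(3·0.25) = 0.4.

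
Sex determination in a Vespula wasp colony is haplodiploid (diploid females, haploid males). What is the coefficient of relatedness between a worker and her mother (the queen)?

0.5

One meiotic link between diploid queen and diploid daughter: r = 1/2.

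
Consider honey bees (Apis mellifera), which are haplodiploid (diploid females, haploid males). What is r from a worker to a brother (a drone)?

Her haploid brother carries none of their father's genes and a random half of their mother's genome; that half matches the maternal half of her own genome with probability 1/2: r = 1/2 · 1/2 = 1/4.

0.25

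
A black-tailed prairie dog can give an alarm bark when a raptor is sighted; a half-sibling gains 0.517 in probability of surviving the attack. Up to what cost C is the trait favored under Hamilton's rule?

r to a half-sibling = 1/4 (half-sibs share one parent — one path of length 2: r = (1/2)^2 = 1/4).
Hamilton's rule: n·r·B > C, so the trait is favored while C < n·r·B = 1·0.25·0.517 = 0.12925.

0.12925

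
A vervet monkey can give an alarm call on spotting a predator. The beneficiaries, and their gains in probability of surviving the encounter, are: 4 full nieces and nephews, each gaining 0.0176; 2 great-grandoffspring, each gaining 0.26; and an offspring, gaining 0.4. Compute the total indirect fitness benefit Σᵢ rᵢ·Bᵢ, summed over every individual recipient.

r to a full niece or nephew = 1/4 (full aunt/uncle↔niece/nephew: two paths of length 3 through the shared grandparent pair: r = 2·(1/2)^3 = 1/4).
r to a great-grandoffspring = 0.125 (three parent–offspring links: r = (1/2)^3 = 1/8).
r to an offspring = 1/2 (one parent–offspring link: r = (1/2)^1 = 1/2).
Summing one r·B term per recipient: 4·0.25·0.0176 + 2·0.125·0.26 + 1·0.5·0.4 = 0.2826.

0.2826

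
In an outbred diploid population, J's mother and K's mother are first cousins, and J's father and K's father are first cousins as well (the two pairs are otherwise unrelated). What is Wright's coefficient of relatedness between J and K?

0.0625

With two independent routes of shared ancestry, r is the sum of the two contributions.
J and K are related in two ways: second cousins through their mothers (r = 1/32) and second cousins through their fathers (r = 1/32).
r = 1/32 + 1/32 = 1/16 = 0.0625.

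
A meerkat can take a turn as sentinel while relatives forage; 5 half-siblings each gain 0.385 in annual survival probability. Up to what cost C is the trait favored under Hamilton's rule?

r to a half-sibling = 1/4 (half-sibs share one parent — one path of length 2: r = (1/2)^2 = 1/4).
Hamilton's rule: n·r·B > C, so the trait is favored while C < n·r·B = 5·0.25·0.385 = 0.48125.

0.48125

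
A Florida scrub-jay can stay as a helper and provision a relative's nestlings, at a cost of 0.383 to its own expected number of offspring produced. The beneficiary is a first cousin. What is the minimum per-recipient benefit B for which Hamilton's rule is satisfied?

r to a first cousin = 0.125 (first cousins share one grandparent pair — two paths of length 4: r = 2·(1/2)^4 = 1/8).
Hamilton's rule with n recipients of equal r: n·r·B > C, so B > C/(n·r) = 0.383/(1·0.125) = 3.064.

3.064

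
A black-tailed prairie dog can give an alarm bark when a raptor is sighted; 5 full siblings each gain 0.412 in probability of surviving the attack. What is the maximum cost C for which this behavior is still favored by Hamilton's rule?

r to a full sibling = 0.5 (full sibs share both parents — two paths of length 2: r = 2·(1/2)^2 = 1/2).
Hamilton's rule: n·r·B > C, so the trait is favored while C < n·r·B = 5·0.5·0.412 = 1.03.

1.03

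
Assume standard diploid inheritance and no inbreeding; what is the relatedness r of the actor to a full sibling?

0.5

Full sibs share both parents — two paths of length 2: r = 2·(1/2)^2 = 1/2.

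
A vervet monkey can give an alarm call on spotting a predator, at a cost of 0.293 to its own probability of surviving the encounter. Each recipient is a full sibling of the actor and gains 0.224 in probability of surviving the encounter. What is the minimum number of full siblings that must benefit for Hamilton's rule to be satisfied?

3

r to a full sibling = 1/2 (full sibs share both parents — two paths of length 2: r = 2·(1/2)^2 = 1/2).
Hamilton's rule: n·r·B > C  ⇒  n > C/(r·B) = 0.293/(0.5·0.224) = 2.616.
The smallest integer exceeding 2.616 is 3.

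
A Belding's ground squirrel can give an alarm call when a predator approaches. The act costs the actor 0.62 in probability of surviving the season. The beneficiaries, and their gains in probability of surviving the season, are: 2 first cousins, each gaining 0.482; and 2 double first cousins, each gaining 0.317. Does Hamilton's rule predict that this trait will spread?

Hamilton's rule: the trait is favored when the sum of r·B over every recipient exceeds the actor's cost C.
r to a first cousin = 0.125 (first cousins share one grandparent pair — two paths of length 4: r = 2·(1/2)^4 = 1/8).
r to a double first cousin = 1/4 (double first cousins share both grandparent pairs — four paths of length 4: r = 4·(1/2)^4 = 1/4).
Summing one r·B term per recipient: 2·0.125·0.482 + 2·0.25·0.317 = 0.279.
0.279 < 0.62: the indirect benefit is less than the cost.

No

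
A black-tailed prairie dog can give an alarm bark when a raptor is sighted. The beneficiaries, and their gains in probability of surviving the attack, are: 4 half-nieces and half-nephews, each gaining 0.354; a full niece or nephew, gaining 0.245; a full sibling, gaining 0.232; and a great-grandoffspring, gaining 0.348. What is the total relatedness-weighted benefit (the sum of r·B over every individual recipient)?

0.39775

r to a half-niece or half-nephew = 0.125 (half-aunt/uncle↔niece/nephew: one path of length 3: r = (1/2)^3 = 1/8).
r to a full niece or nephew = 1/4 (full aunt/uncle↔niece/nephew: two paths of length 3 through the shared grandparent pair: r = 2·(1/2)^3 = 1/4).
r to a full sibling = 1/2 (full sibs share both parents — two paths of length 2: r = 2·(1/2)^2 = 1/2).
r to a great-grandoffspring = 0.125 (three parent–offspring links: r = (1/2)^3 = 1/8).
Summing one r·B term per recipient: 4·0.125·0.354 + 1·0.25·0.245 + 1·0.5·0.232 + 1·0.125·0.348 = 0.39775.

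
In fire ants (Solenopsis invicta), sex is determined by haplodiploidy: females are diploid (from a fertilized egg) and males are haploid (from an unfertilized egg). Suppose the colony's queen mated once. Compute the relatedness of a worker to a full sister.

Haplodiploid full sisters inherit their father's entire haploid genome identically (contributing 1/2) and on average half of their mother's contribution (1/2 · 1/2 = 1/4); r = 1/2 + 1/4 = 3/4.

0.75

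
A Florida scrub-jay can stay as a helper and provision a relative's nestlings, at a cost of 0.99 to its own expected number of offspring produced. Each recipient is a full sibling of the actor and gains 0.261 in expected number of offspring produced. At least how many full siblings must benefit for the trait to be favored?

r to a full sibling = 1/2 (full sibs share both parents — two paths of length 2: r = 2·(1/2)^2 = 1/2).
Hamilton's rule: n·r·B > C  ⇒  n > C/(r·B) = 0.99/(0.5·0.261) = 7.586.
The smallest integer exceeding 7.586 is 8.

8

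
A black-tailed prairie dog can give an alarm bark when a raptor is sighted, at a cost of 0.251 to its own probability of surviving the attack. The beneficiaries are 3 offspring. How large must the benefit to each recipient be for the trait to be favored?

r to an offspring = 0.5 (one parent–offspring link: r = (1/2)^1 = 1/2).
Hamilton's rule with n recipients of equal r: n·r·B > C, so B > C/(n·r) = 0.251/(3·0.5) = 0.1673.

0.1673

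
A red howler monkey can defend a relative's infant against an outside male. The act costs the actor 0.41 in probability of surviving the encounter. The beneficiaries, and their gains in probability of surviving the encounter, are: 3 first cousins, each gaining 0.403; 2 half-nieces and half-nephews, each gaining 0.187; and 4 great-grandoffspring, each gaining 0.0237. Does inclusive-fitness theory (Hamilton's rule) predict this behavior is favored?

Hamilton's rule: the trait is favored when the sum of r·B over every recipient exceeds the actor's cost C.
r to a first cousin = 1/8 (first cousins share one grandparent pair — two paths of length 4: r = 2·(1/2)^4 = 1/8).
r to a half-niece or half-nephew = 0.125 (half-aunt/uncle↔niece/nephew: one path of length 3: r = (1/2)^3 = 1/8).
r to a great-grandoffspring = 1/8 (three parent–offspring links: r = (1/2)^3 = 1/8).
Summing one r·B term per recipient: 3·0.125·0.403 + 2·0.125·0.187 + 4·0.125·0.0237 = 0.209725.
0.209725 < 0.41: the indirect benefit is less than the cost.

No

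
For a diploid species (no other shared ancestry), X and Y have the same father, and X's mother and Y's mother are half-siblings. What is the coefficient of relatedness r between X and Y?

0.3125

With two independent routes of shared ancestry, r is the sum of the two contributions.
X and Y are related in two ways: half-sibs through their shared father (r = 1/4) and half first cousins through their mothers (r = 1/16).
r = 1/4 + 1/16 = 0.3125.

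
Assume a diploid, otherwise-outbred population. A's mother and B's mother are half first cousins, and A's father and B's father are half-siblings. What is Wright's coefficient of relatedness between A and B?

0.078125

Independent pedigree routes through distinct common ancestors add.
A and B are related in two ways: half second cousins through their mothers (r = 1/64) and half first cousins through their fathers (r = 1/16).
r = 1/64 + 1/16 = 0.078125.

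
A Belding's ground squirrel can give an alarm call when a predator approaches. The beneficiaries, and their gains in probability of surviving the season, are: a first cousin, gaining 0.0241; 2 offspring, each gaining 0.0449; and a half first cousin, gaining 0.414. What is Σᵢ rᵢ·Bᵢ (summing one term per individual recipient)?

0.0737875

r to a first cousin = 1/8 (first cousins share one grandparent pair — two paths of length 4: r = 2·(1/2)^4 = 1/8).
r to an offspring = 1/2 (one parent–offspring link: r = (1/2)^1 = 1/2).
r to a half first cousin = 1/16 (half first cousins share one grandparent — one path of length 4: r = (1/2)^4 = 1/16).
Summing one r·B term per recipient: 1·0.125·0.0241 + 2·0.5·0.0449 + 1·0.0625·0.414 = 0.0737875.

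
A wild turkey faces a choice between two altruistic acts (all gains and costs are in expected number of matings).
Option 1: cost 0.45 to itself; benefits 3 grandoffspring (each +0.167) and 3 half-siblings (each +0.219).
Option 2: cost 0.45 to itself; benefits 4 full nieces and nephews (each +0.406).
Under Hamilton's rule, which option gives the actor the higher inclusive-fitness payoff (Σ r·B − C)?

Option 1: r to a grandoffspring = 0.25.
Option 1: r to a half-sibling = 0.25.
Option 1: Σ r·B − C = (3·0.25·0.167 + 3·0.25·0.219) − 0.45 = -0.1605.
Option 2: r to a full niece or nephew = 0.25.
Option 2: Σ r·B − C = (4·0.25·0.406) − 0.45 = -0.044.
Option 2 has the higher net inclusive-fitness payoff.

Option 2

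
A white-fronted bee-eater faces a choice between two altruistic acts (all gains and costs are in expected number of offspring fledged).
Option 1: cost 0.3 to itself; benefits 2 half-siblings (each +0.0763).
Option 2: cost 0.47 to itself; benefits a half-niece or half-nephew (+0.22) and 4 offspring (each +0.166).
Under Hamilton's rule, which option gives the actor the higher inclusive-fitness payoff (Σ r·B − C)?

Option 2

Option 1: r to a half-sibling = 0.25.
Option 1: Σ r·B − C = (2·0.25·0.0763) − 0.3 = -0.26185.
Option 2: r to a half-niece or half-nephew = 0.125.
Option 2: r to an offspring = 0.5.
Option 2: Σ r·B − C = (1·0.125·0.22 + 4·0.5·0.166) − 0.47 = -0.1105.
Option 2 has the higher net inclusive-fitness payoff.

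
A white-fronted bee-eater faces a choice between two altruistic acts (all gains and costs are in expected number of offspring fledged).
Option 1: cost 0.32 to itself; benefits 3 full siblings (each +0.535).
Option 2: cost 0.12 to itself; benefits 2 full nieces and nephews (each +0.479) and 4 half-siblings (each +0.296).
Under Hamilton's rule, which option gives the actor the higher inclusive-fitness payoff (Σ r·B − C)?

Option 1: r to a full sibling = 0.5.
Option 1: Σ r·B − C = (3·0.5·0.535) − 0.32 = 0.4825.
Option 2: r to a full niece or nephew = 0.25.
Option 2: r to a half-sibling = 0.25.
Option 2: Σ r·B − C = (2·0.25·0.479 + 4·0.25·0.296) − 0.12 = 0.4155.
Option 1 has the higher net inclusive-fitness payoff.

Option 1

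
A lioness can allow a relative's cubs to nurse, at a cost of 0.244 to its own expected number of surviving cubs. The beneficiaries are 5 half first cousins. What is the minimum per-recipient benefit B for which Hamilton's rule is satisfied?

r to a half first cousin = 0.0625 (half first cousins share one grandparent — one path of length 4: r = (1/2)^4 = 1/16).
Hamilton's rule with n recipients of equal r: n·r·B > C, so B > C/(n·r) = 0.244/(5·0.0625) = 0.7808.

0.7808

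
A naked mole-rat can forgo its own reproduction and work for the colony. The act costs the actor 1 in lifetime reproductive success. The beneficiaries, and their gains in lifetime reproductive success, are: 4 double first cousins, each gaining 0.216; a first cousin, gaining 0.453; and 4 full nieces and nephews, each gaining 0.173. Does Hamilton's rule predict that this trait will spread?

Hamilton's rule: the trait is favored when the sum of r·B over every recipient exceeds the actor's cost C.
r to a double first cousin = 0.25 (double first cousins share both grandparent pairs — four paths of length 4: r = 4·(1/2)^4 = 1/4).
r to a first cousin = 1/8 (first cousins share one grandparent pair — two paths of length 4: r = 2·(1/2)^4 = 1/8).
r to a full niece or nephew = 1/4 (full aunt/uncle↔niece/nephew: two paths of length 3 through the shared grandparent pair: r = 2·(1/2)^3 = 1/4).
Summing one r·B term per recipient: 4·0.25·0.216 + 1·0.125·0.453 + 4·0.25·0.173 = 0.445625.
0.445625 < 1: the indirect benefit is less than the cost.

No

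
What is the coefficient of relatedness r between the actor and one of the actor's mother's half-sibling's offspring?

Each parent–offspring link contributes a factor of 1/2, and independent paths through distinct common ancestors add.
Half first cousins share one grandparent — one path of length 4: r = (1/2)^4 = 1/16.

0.0625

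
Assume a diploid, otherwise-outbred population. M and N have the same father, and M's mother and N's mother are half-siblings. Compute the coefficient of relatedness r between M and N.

0.3125

Independent pedigree routes through distinct common ancestors add.
M and N are related in two ways: half-sibs through their shared father (r = 1/4) and half first cousins through their mothers (r = 1/16).
r = 1/4 + 1/16 = 5/16 = 0.3125.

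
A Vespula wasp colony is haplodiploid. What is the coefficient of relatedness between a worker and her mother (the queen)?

0.5

One meiotic link between diploid queen and diploid daughter: r = 1/2.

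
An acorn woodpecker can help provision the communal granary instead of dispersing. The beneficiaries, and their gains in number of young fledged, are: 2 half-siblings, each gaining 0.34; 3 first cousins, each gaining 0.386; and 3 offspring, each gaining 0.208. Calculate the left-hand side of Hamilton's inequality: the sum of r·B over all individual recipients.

0.62675

r to a half-sibling = 1/4 (half-sibs share one parent — one path of length 2: r = (1/2)^2 = 1/4).
r to a first cousin = 1/8 (first cousins share one grandparent pair — two paths of length 4: r = 2·(1/2)^4 = 1/8).
r to an offspring = 0.5 (one parent–offspring link: r = (1/2)^1 = 1/2).
Summing one r·B term per recipient: 2·0.25·0.34 + 3·0.125·0.386 + 3·0.5·0.208 = 0.62675.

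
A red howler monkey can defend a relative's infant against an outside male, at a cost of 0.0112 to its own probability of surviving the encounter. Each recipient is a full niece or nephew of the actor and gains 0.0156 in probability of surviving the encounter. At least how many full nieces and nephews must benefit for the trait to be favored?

r to a full niece or nephew = 0.25 (full aunt/uncle↔niece/nephew: two paths of length 3 through the shared grandparent pair: r = 2·(1/2)^3 = 1/4).
Hamilton's rule: n·r·B > C  ⇒  n > C/(r·B) = 0.0112/(0.25·0.0156) = 2.872.
The smallest integer exceeding 2.872 is 3.

3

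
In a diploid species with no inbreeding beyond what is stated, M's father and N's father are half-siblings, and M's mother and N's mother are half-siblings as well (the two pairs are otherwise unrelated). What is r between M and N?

Relatedness sums over independent paths through distinct common ancestors.
M and N are related in two ways: half first cousins through their fathers (r = 1/16) and half first cousins through their mothers (r = 1/16).
r = 1/16 + 1/16 = 1/8 = 0.125.

0.125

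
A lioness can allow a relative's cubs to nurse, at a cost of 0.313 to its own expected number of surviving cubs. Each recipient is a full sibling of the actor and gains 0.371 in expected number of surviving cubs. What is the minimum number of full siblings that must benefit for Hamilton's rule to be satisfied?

2

r to a full sibling = 1/2 (full sibs share both parents — two paths of length 2: r = 2·(1/2)^2 = 1/2).
Hamilton's rule: n·r·B > C  ⇒  n > C/(r·B) = 0.313/(0.5·0.371) = 1.687.
The smallest integer exceeding 1.687 is 2.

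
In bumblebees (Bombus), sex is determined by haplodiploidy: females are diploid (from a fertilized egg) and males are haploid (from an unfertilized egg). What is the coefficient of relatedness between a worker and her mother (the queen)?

0.5

One meiotic link between diploid queen and diploid daughter: r = 1/2.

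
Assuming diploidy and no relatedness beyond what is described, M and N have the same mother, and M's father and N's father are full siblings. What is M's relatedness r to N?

Relatedness sums over independent paths through distinct common ancestors.
M and N are related in two ways: half-sibs through their shared mother (r = 1/4) and first cousins through their fathers (r = 1/8).
r = 1/4 + 1/8 = 3/8 = 0.375.

0.375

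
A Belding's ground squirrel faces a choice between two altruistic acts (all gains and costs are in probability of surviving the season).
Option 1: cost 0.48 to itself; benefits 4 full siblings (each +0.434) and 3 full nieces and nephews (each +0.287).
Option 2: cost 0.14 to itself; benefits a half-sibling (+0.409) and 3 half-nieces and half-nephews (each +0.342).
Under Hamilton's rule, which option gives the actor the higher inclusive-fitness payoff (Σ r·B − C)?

Option 1

Option 1: r to a full sibling = 0.5.
Option 1: r to a full niece or nephew = 0.25.
Option 1: Σ r·B − C = (4·0.5·0.434 + 3·0.25·0.287) − 0.48 = 0.60325.
Option 2: r to a half-sibling = 0.25.
Option 2: r to a half-niece or half-nephew = 0.125.
Option 2: Σ r·B − C = (1·0.25·0.409 + 3·0.125·0.342) − 0.14 = 0.0905.
Option 1 has the higher net inclusive-fitness payoff.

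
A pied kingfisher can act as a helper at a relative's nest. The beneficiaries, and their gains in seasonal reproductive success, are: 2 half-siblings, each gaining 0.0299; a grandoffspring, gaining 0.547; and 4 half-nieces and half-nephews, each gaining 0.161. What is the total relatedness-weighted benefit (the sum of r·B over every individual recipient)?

r to a half-sibling = 1/4 (half-sibs share one parent — one path of length 2: r = (1/2)^2 = 1/4).
r to a grandoffspring = 0.25 (two parent–offspring links: r = (1/2)^2 = 1/4).
r to a half-niece or half-nephew = 0.125 (half-aunt/uncle↔niece/nephew: one path of length 3: r = (1/2)^3 = 1/8).
Summing one r·B term per recipient: 2·0.25·0.0299 + 1·0.25·0.547 + 4·0.125·0.161 = 0.2322.

0.2322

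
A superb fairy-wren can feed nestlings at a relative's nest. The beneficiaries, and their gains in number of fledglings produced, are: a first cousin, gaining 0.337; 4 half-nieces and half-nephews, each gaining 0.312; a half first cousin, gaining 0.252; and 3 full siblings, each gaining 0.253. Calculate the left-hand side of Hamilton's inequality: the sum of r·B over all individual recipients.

0.593375

r to a first cousin = 1/8 (first cousins share one grandparent pair — two paths of length 4: r = 2·(1/2)^4 = 1/8).
r to a half-niece or half-nephew = 1/8 (half-aunt/uncle↔niece/nephew: one path of length 3: r = (1/2)^3 = 1/8).
r to a half first cousin = 0.0625 (half first cousins share one grandparent — one path of length 4: r = (1/2)^4 = 1/16).
r to a full sibling = 1/2 (full sibs share both parents — two paths of length 2: r = 2·(1/2)^2 = 1/2).
Summing one r·B term per recipient: 1·0.125·0.337 + 4·0.125·0.312 + 1·0.0625·0.252 + 3·0.5·0.253 = 0.593375.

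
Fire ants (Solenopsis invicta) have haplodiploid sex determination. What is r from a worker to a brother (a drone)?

Her haploid brother carries none of their father's genes and a random half of their mother's genome; that half matches the maternal half of her own genome with probability 1/2: r = 1/2 · 1/2 = 1/4.

0.25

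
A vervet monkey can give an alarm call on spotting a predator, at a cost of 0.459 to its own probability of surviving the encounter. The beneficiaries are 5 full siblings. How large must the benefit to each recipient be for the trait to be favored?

0.1836

r to a full sibling = 0.5 (full sibs share both parents — two paths of length 2: r = 2·(1/2)^2 = 1/2).
Hamilton's rule with n recipients of equal r: n·r·B > C, so B > C/(n·r) = 0.459/(5·0.5) = 0.1836.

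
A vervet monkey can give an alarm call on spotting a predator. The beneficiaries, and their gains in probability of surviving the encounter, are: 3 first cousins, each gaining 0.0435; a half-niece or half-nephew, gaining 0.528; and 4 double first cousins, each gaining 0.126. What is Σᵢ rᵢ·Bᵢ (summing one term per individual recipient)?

0.2083125

r to a first cousin = 0.125 (first cousins share one grandparent pair — two paths of length 4: r = 2·(1/2)^4 = 1/8).
r to a half-niece or half-nephew = 1/8 (half-aunt/uncle↔niece/nephew: one path of length 3: r = (1/2)^3 = 1/8).
r to a double first cousin = 0.25 (double first cousins share both grandparent pairs — four paths of length 4: r = 4·(1/2)^4 = 1/4).
Summing one r·B term per recipient: 3·0.125·0.0435 + 1·0.125·0.528 + 4·0.25·0.126 = 0.2083125.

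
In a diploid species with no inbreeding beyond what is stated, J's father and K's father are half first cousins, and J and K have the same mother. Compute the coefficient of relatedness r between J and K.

Wright's path rule: contributions from independent ancestry routes add.
J and K are related in two ways: half second cousins through their fathers (r = 1/64) and half-sibs through their shared mother (r = 1/4).
r = 1/64 + 1/4 = 0.265625.

0.265625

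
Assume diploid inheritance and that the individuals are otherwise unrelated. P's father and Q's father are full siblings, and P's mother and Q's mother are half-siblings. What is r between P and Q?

Independent pedigree routes through distinct common ancestors add.
P and Q are related in two ways: first cousins through their fathers (r = 1/8) and half first cousins through their mothers (r = 1/16).
r = 1/8 + 1/16 = 3/16 = 0.1875.

0.1875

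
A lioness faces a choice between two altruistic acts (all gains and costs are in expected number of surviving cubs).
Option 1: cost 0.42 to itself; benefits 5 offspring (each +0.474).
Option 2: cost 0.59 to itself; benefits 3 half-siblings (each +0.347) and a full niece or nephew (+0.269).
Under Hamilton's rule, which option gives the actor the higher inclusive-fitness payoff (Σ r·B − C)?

Option 1

Option 1: r to an offspring = 0.5.
Option 1: Σ r·B − C = (5·0.5·0.474) − 0.42 = 0.765.
Option 2: r to a half-sibling = 0.25.
Option 2: r to a full niece or nephew = 0.25.
Option 2: Σ r·B − C = (3·0.25·0.347 + 1·0.25·0.269) − 0.59 = -0.2625.
Option 1 has the higher net inclusive-fitness payoff.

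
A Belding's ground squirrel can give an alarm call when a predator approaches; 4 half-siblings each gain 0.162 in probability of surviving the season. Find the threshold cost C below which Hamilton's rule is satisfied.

r to a half-sibling = 0.25 (half-sibs share one parent — one path of length 2: r = (1/2)^2 = 1/4).
Hamilton's rule: n·r·B > C, so the trait is favored while C < n·r·B = 4·0.25·0.162 = 0.162.

0.162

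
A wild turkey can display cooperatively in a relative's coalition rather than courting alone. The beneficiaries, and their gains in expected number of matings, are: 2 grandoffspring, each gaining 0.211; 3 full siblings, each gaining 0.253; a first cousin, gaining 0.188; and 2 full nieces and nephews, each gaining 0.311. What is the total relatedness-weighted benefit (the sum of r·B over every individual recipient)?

0.664

r to a grandoffspring = 1/4 (two parent–offspring links: r = (1/2)^2 = 1/4).
r to a full sibling = 1/2 (full sibs share both parents — two paths of length 2: r = 2·(1/2)^2 = 1/2).
r to a first cousin = 0.125 (first cousins share one grandparent pair — two paths of length 4: r = 2·(1/2)^4 = 1/8).
r to a full niece or nephew = 1/4 (full aunt/uncle↔niece/nephew: two paths of length 3 through the shared grandparent pair: r = 2·(1/2)^3 = 1/4).
Summing one r·B term per recipient: 2·0.25·0.211 + 3·0.5·0.253 + 1·0.125·0.188 + 2·0.25·0.311 = 0.664.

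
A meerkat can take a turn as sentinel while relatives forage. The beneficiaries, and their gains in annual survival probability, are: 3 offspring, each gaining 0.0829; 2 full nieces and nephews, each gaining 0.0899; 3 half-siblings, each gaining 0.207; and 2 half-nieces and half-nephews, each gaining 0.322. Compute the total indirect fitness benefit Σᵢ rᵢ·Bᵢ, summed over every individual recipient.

0.40505

r to an offspring = 0.5 (one parent–offspring link: r = (1/2)^1 = 1/2).
r to a full niece or nephew = 1/4 (full aunt/uncle↔niece/nephew: two paths of length 3 through the shared grandparent pair: r = 2·(1/2)^3 = 1/4).
r to a half-sibling = 1/4 (half-sibs share one parent — one path of length 2: r = (1/2)^2 = 1/4).
r to a half-niece or half-nephew = 0.125 (half-aunt/uncle↔niece/nephew: one path of length 3: r = (1/2)^3 = 1/8).
Summing one r·B term per recipient: 3·0.5·0.0829 + 2·0.25·0.0899 + 3·0.25·0.207 + 2·0.125·0.322 = 0.40505.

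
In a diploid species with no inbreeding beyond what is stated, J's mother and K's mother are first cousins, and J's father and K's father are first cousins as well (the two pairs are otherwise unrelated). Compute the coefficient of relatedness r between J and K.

0.0625

With two independent routes of shared ancestry, r is the sum of the two contributions.
J and K are related in two ways: second cousins through their mothers (r = 1/32) and second cousins through their fathers (r = 1/32).
r = 1/32 + 1/32 = 0.0625.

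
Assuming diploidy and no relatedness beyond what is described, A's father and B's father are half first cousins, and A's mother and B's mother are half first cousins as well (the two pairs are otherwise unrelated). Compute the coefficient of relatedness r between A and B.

0.03125

With two independent routes of shared ancestry, r is the sum of the two contributions.
A and B are related in two ways: half second cousins through their fathers (r = 1/64) and half second cousins through their mothers (r = 1/64).
r = 1/64 + 1/64 = 0.03125.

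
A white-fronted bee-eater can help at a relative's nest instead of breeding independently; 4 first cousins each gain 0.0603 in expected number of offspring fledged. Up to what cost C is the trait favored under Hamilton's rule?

r to a first cousin = 0.125 (first cousins share one grandparent pair — two paths of length 4: r = 2·(1/2)^4 = 1/8).
Hamilton's rule: n·r·B > C, so the trait is favored while C < n·r·B = 4·0.125·0.0603 = 0.03015.

0.03015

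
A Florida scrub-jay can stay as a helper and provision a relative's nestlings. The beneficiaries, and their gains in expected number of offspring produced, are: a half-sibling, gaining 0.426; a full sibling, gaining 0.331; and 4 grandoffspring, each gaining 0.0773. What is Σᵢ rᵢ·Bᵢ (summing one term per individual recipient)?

r to a half-sibling = 1/4 (half-sibs share one parent — one path of length 2: r = (1/2)^2 = 1/4).
r to a full sibling = 1/2 (full sibs share both parents — two paths of length 2: r = 2·(1/2)^2 = 1/2).
r to a grandoffspring = 0.25 (two parent–offspring links: r = (1/2)^2 = 1/4).
Summing one r·B term per recipient: 1·0.25·0.426 + 1·0.5·0.331 + 4·0.25·0.0773 = 0.3493.

0.3493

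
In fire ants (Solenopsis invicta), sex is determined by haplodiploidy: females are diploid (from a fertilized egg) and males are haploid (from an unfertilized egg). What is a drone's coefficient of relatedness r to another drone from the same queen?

0.5

Haploid brothers each carry a random half of the queen's diploid genome, so on average they share half: r = 1/2.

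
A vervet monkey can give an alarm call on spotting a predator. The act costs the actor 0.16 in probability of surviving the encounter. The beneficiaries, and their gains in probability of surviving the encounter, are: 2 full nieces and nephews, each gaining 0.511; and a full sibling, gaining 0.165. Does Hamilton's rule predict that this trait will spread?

Yes

Hamilton's rule: the trait is favored when the sum of r·B over every recipient exceeds the actor's cost C.
r to a full niece or nephew = 0.25 (full aunt/uncle↔niece/nephew: two paths of length 3 through the shared grandparent pair: r = 2·(1/2)^3 = 1/4).
r to a full sibling = 0.5 (full sibs share both parents — two paths of length 2: r = 2·(1/2)^2 = 1/2).
Summing one r·B term per recipient: 2·0.25·0.511 + 1·0.5·0.165 = 0.338.
0.338 > 0.16: the indirect benefit exceeds the cost.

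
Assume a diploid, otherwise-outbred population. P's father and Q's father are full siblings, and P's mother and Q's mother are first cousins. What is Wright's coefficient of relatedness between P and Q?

0.15625

Independent pedigree routes through distinct common ancestors add.
P and Q are related in two ways: first cousins through their fathers (r = 1/8) and second cousins through their mothers (r = 1/32).
r = 1/8 + 1/32 = 5/32 = 0.15625.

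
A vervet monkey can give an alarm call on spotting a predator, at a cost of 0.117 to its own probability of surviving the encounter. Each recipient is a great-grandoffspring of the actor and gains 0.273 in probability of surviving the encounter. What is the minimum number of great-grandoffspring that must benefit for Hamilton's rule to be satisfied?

4

r to a great-grandoffspring = 0.125 (three parent–offspring links: r = (1/2)^3 = 1/8).
Hamilton's rule: n·r·B > C  ⇒  n > C/(r·B) = 0.117/(0.125·0.273) = 3.429.
The smallest integer exceeding 3.429 is 4.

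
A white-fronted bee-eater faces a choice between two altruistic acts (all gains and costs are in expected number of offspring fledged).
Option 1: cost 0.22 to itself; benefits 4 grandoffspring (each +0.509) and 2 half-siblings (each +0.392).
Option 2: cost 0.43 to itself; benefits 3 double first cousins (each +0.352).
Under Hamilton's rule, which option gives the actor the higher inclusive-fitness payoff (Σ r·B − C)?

Option 1: r to a grandoffspring = 0.25.
Option 1: r to a half-sibling = 0.25.
Option 1: Σ r·B − C = (4·0.25·0.509 + 2·0.25·0.392) − 0.22 = 0.485.
Option 2: r to a double first cousin = 0.25.
Option 2: Σ r·B − C = (3·0.25·0.352) − 0.43 = -0.166.
Option 1 has the higher net inclusive-fitness payoff.

Option 1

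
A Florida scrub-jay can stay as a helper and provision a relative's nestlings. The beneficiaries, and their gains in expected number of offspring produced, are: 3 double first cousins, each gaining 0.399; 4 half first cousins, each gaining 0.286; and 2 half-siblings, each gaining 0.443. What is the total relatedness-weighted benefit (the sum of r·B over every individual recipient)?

0.59225

r to a double first cousin = 0.25 (double first cousins share both grandparent pairs — four paths of length 4: r = 4·(1/2)^4 = 1/4).
r to a half first cousin = 1/16 (half first cousins share one grandparent — one path of length 4: r = (1/2)^4 = 1/16).
r to a half-sibling = 1/4 (half-sibs share one parent — one path of length 2: r = (1/2)^2 = 1/4).
Summing one r·B term per recipient: 3·0.25·0.399 + 4·0.0625·0.286 + 2·0.25·0.443 = 0.59225.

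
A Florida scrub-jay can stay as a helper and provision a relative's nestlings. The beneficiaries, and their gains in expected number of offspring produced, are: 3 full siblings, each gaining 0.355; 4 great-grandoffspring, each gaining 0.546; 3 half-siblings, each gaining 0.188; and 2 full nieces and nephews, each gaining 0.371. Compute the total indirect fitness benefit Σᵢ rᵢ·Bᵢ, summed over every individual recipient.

1.132

r to a full sibling = 0.5 (full sibs share both parents — two paths of length 2: r = 2·(1/2)^2 = 1/2).
r to a great-grandoffspring = 1/8 (three parent–offspring links: r = (1/2)^3 = 1/8).
r to a half-sibling = 1/4 (half-sibs share one parent — one path of length 2: r = (1/2)^2 = 1/4).
r to a full niece or nephew = 0.25 (full aunt/uncle↔niece/nephew: two paths of length 3 through the shared grandparent pair: r = 2·(1/2)^3 = 1/4).
Summing one r·B term per recipient: 3·0.5·0.355 + 4·0.125·0.546 + 3·0.25·0.188 + 2·0.25·0.371 = 1.132.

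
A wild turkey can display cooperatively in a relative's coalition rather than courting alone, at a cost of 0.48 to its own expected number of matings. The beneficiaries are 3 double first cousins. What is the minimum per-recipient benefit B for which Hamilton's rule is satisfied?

0.64

r to a double first cousin = 1/4 (double first cousins share both grandparent pairs — four paths of length 4: r = 4·(1/2)^4 = 1/4).
Hamilton's rule with n recipients of equal r: n·r·B > C, so B > C/(n·r) = 0.48/(3·0.25) = 0.64.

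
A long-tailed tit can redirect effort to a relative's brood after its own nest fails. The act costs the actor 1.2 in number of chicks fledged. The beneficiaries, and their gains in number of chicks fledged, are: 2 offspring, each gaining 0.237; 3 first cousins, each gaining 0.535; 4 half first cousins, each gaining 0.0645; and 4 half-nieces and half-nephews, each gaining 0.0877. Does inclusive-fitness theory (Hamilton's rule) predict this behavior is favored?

No

Hamilton's rule: the trait is favored when the sum of r·B over every recipient exceeds the actor's cost C.
r to an offspring = 1/2 (one parent–offspring link: r = (1/2)^1 = 1/2).
r to a first cousin = 1/8 (first cousins share one grandparent pair — two paths of length 4: r = 2·(1/2)^4 = 1/8).
r to a half first cousin = 0.0625 (half first cousins share one grandparent — one path of length 4: r = (1/2)^4 = 1/16).
r to a half-niece or half-nephew = 1/8 (half-aunt/uncle↔niece/nephew: one path of length 3: r = (1/2)^3 = 1/8).
Summing one r·B term per recipient: 2·0.5·0.237 + 3·0.125·0.535 + 4·0.0625·0.0645 + 4·0.125·0.0877 = 0.4976.
0.4976 < 1.2: the indirect benefit is less than the cost.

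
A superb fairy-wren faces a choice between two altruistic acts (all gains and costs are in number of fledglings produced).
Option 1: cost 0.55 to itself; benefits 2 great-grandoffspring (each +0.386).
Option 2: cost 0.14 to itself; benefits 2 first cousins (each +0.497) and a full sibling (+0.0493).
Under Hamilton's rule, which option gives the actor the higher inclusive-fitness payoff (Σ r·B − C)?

Option 2

Option 1: r to a great-grandoffspring = 0.125.
Option 1: Σ r·B − C = (2·0.125·0.386) − 0.55 = -0.4535.
Option 2: r to a first cousin = 0.125.
Option 2: r to a full sibling = 0.5.
Option 2: Σ r·B − C = (2·0.125·0.497 + 1·0.5·0.0493) − 0.14 = 0.0089.
Option 2 has the higher net inclusive-fitness payoff.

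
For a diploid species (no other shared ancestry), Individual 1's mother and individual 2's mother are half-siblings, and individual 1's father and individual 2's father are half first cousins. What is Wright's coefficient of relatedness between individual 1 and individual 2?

Wright's path rule: contributions from independent ancestry routes add.
Individual 1 and individual 2 are related in two ways: half first cousins through their mothers (r = 1/16) and half second cousins through their fathers (r = 1/64).
r = 1/16 + 1/64 = 0.078125.

0.078125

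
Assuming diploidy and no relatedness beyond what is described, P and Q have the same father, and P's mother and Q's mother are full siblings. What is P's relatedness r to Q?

With two independent routes of shared ancestry, r is the sum of the two contributions.
P and Q are related in two ways: half-sibs through their shared father (r = 1/4) and first cousins through their mothers (r = 1/8).
r = 1/4 + 1/8 = 0.375.

0.375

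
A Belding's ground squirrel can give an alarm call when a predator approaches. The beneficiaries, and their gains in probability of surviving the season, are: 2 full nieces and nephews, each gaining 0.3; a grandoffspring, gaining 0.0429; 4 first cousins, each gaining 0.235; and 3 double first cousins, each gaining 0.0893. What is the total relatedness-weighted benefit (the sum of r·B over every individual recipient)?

0.3452

r to a full niece or nephew = 1/4 (full aunt/uncle↔niece/nephew: two paths of length 3 through the shared grandparent pair: r = 2·(1/2)^3 = 1/4).
r to a grandoffspring = 1/4 (two parent–offspring links: r = (1/2)^2 = 1/4).
r to a first cousin = 0.125 (first cousins share one grandparent pair — two paths of length 4: r = 2·(1/2)^4 = 1/8).
r to a double first cousin = 0.25 (double first cousins share both grandparent pairs — four paths of length 4: r = 4·(1/2)^4 = 1/4).
Summing one r·B term per recipient: 2·0.25·0.3 + 1·0.25·0.0429 + 4·0.125·0.235 + 3·0.25·0.0893 = 0.3452.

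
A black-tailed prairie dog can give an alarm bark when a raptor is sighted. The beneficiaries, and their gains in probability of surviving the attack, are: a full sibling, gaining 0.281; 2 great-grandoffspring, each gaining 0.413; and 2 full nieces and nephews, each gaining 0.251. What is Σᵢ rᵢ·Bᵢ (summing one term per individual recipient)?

r to a full sibling = 0.5 (full sibs share both parents — two paths of length 2: r = 2·(1/2)^2 = 1/2).
r to a great-grandoffspring = 0.125 (three parent–offspring links: r = (1/2)^3 = 1/8).
r to a full niece or nephew = 0.25 (full aunt/uncle↔niece/nephew: two paths of length 3 through the shared grandparent pair: r = 2·(1/2)^3 = 1/4).
Summing one r·B term per recipient: 1·0.5·0.281 + 2·0.125·0.413 + 2·0.25·0.251 = 0.36925.

0.36925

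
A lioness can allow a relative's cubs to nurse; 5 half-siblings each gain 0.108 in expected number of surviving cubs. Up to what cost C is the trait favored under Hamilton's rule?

0.135

r to a half-sibling = 0.25 (half-sibs share one parent — one path of length 2: r = (1/2)^2 = 1/4).
Hamilton's rule: n·r·B > C, so the trait is favored while C < n·r·B = 5·0.25·0.108 = 0.135.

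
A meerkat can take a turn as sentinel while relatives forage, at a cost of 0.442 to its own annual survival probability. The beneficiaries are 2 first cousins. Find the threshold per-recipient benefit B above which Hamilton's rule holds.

1.768

r to a first cousin = 0.125 (first cousins share one grandparent pair — two paths of length 4: r = 2·(1/2)^4 = 1/8).
Hamilton's rule with n recipients of equal r: n·r·B > C, so B > C/(n·r) = 0.442/(2·0.125) = 1.768.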